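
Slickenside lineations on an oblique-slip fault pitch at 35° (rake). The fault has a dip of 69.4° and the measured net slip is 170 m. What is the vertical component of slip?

dip-slip = net slip × sin(rake) = 170 m × sin(35°) = 97.51 m
throw = dip-slip × sin(dip) = 97.51 × sin(69.4°) = 91.3 m

91.3 m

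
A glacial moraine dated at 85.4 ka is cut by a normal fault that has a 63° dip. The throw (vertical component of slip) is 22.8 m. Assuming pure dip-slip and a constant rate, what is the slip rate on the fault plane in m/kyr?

0.300 m/kyr

dip-slip = throw / sin(dip) = 22.8 m / sin(63°) = 25.59 m
rate = 25.59 m / 85.4 ka = 0.000300 m/yr = 0.300 m/kyr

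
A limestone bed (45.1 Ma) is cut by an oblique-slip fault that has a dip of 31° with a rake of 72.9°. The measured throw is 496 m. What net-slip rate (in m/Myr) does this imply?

22.3 m/Myr

dip-slip = throw / sin(dip) = 496 / sin(31°) = 963 m
net slip = dip-slip / sin(rake) = 963 / sin(72.9°) = 1008 m
rate = 1008 m / 45.1 Ma = 0.0000223 m/yr = 22.3 m/Myr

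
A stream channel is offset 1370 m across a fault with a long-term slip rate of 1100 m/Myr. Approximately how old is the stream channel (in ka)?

1250 ka

age = offset / rate = 1370 m / (1100 m/Myr) = 1.25e+06 yr = 1250 ka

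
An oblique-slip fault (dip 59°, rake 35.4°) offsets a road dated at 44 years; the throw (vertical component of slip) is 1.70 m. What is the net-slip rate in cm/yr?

7.78 cm/yr

dip-slip = throw / sin(dip) = 1.70 / sin(59°) = 1.983 m
net slip = dip-slip / sin(rake) = 1.983 / sin(35.4°) = 3.424 m
rate = 3.424 m / 44 years = 0.0778 m/yr = 7.78 cm/yr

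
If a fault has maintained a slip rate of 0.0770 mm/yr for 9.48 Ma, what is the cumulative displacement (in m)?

730 m

slip = rate × time = 0.0770 mm/yr × 9.48 Ma = 730 m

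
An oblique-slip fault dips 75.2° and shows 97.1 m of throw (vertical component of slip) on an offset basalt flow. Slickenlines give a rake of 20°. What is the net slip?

294 m

dip-slip = throw / sin(dip) = 97.1 / sin(75.2°) = 100.4 m
net slip = dip-slip / sin(rake) = 100.4 / sin(20°) = 294 m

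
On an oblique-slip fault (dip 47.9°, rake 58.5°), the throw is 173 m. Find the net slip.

dip-slip = throw / sin(dip) = 173 / sin(47.9°) = 233.2 m
net slip = dip-slip / sin(rake) = 233.2 / sin(58.5°) = 273 m

273 m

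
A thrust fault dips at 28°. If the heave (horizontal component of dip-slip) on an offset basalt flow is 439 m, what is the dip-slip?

497 m

dip-slip = heave / cos(dip) = 439 / cos(28°) = 497 m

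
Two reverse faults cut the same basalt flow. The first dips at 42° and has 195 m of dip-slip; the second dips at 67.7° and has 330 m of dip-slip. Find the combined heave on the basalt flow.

270 m

heave_A = 195 × cos(42°) = 144.9 m
heave_B = 330 × cos(67.7°) = 125.2 m
total = 144.9 + 125.2 = 270 m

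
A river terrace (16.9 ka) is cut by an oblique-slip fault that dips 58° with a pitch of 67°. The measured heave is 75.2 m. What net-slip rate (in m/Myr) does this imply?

dip-slip = heave / cos(dip) = 75.2 / cos(58°) = 141.9 m
net slip = dip-slip / sin(rake) = 141.9 / sin(67°) = 154.2 m
rate = 154.2 m / 16.9 ka = 0.00912 m/yr = 9120 m/Myr

9120 m/Myr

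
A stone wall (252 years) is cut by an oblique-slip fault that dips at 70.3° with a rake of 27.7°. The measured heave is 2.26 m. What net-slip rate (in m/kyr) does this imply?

dip-slip = heave / cos(dip) = 2.26 / cos(70.3°) = 6.704 m
net slip = dip-slip / sin(rake) = 6.704 / sin(27.7°) = 14.42 m
rate = 14.42 m / 252 years = 0.0572 m/yr = 57.2 m/kyr

57.2 m/kyr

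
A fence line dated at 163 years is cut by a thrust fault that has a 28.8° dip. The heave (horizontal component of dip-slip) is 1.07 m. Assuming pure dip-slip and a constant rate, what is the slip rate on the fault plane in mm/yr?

dip-slip = heave / cos(dip) = 1.07 m / cos(28.8°) = 1.221 m
rate = 1.221 m / 163 years = 0.00749 m/yr = 7.49 mm/yr

7.49 mm/yr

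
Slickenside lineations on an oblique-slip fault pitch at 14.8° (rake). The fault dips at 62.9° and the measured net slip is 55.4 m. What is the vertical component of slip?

dip-slip = net slip × sin(rake) = 55.4 m × sin(14.8°) = 14.15 m
throw = dip-slip × sin(dip) = 14.15 × sin(62.9°) = 12.6 m

12.6 m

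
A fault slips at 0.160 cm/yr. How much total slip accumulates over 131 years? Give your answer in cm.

21 cm

slip = rate × time = 0.160 cm/yr × 131 years = 0.210 m = 21 cm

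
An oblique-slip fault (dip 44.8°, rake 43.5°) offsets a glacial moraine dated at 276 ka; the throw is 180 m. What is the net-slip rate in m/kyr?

1.34 m/kyr

dip-slip = throw / sin(dip) = 180 / sin(44.8°) = 255.5 m
net slip = dip-slip / sin(rake) = 255.5 / sin(43.5°) = 371.1 m
rate = 371.1 m / 276 ka = 0.00134 m/yr = 1.34 m/kyr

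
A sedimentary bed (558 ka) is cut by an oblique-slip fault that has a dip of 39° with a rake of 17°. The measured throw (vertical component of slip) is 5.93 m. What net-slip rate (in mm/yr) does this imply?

dip-slip = throw / sin(dip) = 5.93 / sin(39°) = 9.423 m
net slip = dip-slip / sin(rake) = 9.423 / sin(17°) = 32.23 m
rate = 32.23 m / 558 ka = 0.0000578 m/yr = 0.0578 mm/yr

0.0578 mm/yr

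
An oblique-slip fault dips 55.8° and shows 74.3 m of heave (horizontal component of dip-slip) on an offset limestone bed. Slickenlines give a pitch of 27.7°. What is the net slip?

dip-slip = heave / cos(dip) = 74.3 / cos(55.8°) = 132.2 m
net slip = dip-slip / sin(rake) = 132.2 / sin(27.7°) = 284 m

284 m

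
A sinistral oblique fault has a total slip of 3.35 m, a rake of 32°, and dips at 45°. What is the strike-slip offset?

strike-slip = net slip × cos(rake) = 3.35 m × cos(32°) = 2.84 m

2.84 m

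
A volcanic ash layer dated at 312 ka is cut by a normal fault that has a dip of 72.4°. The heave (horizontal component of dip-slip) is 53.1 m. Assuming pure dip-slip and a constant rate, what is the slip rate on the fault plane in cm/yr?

0.0563 cm/yr

dip-slip = heave / cos(dip) = 53.1 m / cos(72.4°) = 175.6 m
rate = 175.6 m / 312 ka = 0.000563 m/yr = 0.0563 cm/yr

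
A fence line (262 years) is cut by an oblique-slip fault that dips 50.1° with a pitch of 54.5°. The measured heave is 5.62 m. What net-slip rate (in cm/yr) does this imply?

dip-slip = heave / cos(dip) = 5.62 / cos(50.1°) = 8.761 m
net slip = dip-slip / sin(rake) = 8.761 / sin(54.5°) = 10.76 m
rate = 10.76 m / 262 years = 0.0411 m/yr = 4.11 cm/yr

4.11 cm/yr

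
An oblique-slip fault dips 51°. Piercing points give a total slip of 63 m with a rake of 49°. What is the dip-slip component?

dip-slip = net slip × sin(rake) = 63 m × sin(49°) = 47.5 m

47.5 m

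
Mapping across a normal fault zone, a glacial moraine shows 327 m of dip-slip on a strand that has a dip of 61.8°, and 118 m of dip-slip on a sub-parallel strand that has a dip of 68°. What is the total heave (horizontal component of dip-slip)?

heave_A = 327 × cos(61.8°) = 154.5 m
heave_B = 118 × cos(68°) = 44.20 m
total = 154.5 + 44.20 = 199 m

199 m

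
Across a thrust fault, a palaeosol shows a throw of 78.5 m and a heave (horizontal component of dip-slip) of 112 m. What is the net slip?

137 m

net slip = √(throw² + heave²) = √(78.5² + 112²) = 137 m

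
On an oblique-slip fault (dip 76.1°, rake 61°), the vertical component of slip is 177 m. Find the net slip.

208 m

dip-slip = throw / sin(dip) = 177 / sin(76.1°) = 182.3 m
net slip = dip-slip / sin(rake) = 182.3 / sin(61°) = 208 m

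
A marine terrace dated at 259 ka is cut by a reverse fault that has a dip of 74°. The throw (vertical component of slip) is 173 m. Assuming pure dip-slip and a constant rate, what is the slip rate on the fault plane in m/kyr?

dip-slip = throw / sin(dip) = 173 m / sin(74°) = 180 m
rate = 180 m / 259 ka = 0.000695 m/yr = 0.695 m/kyr

0.695 m/kyr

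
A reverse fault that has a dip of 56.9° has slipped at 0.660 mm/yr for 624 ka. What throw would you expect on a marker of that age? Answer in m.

dip-slip = rate × time = 0.660 mm/yr × 624 ka = 411.8 m
throw = dip-slip × sin(dip) = 411.8 × sin(56.9°) = 345 m

345 m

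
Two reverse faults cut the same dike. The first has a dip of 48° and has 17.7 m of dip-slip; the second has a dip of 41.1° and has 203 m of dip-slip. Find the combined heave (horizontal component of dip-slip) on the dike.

heave_A = 17.7 × cos(48°) = 11.84 m
heave_B = 203 × cos(41.1°) = 153 m
total = 11.84 + 153 = 165 m

165 m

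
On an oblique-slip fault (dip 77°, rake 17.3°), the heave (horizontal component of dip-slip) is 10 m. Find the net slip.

dip-slip = heave / cos(dip) = 10 / cos(77°) = 44.45 m
net slip = dip-slip / sin(rake) = 44.45 / sin(17.3°) = 149 m

149 m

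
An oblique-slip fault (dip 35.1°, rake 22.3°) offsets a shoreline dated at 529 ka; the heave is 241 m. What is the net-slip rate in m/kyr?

dip-slip = heave / cos(dip) = 241 / cos(35.1°) = 294.6 m
net slip = dip-slip / sin(rake) = 294.6 / sin(22.3°) = 776.3 m
rate = 776.3 m / 529 ka = 0.00147 m/yr = 1.47 m/kyr

1.47 m/kyr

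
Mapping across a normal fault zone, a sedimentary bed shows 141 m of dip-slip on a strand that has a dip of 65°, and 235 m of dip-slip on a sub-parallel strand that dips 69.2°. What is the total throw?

347 m

throw_A = 141 × sin(65°) = 127.8 m
throw_B = 235 × sin(69.2°) = 219.7 m
total = 127.8 + 219.7 = 347 m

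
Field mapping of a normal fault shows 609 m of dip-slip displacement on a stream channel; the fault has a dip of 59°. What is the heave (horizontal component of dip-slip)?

heave = dip-slip × cos(dip) = 609 m × cos(59°) = 314 m

314 m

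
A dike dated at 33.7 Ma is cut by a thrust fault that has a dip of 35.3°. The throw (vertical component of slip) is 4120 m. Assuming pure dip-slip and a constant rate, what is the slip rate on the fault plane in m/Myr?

212 m/Myr

dip-slip = throw / sin(dip) = 4120 m / sin(35.3°) = 7130 m
rate = 7130 m / 33.7 Ma = 0.000212 m/yr = 212 m/Myr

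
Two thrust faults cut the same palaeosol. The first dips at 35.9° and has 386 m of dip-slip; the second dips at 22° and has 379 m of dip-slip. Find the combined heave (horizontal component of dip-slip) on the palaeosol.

664 m

heave_A = 386 × cos(35.9°) = 312.7 m
heave_B = 379 × cos(22°) = 351.4 m
total = 312.7 + 351.4 = 664 m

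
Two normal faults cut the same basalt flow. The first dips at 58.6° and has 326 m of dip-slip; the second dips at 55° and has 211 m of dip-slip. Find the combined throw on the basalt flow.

throw_A = 326 × sin(58.6°) = 278.3 m
throw_B = 211 × sin(55°) = 172.8 m
total = 278.3 + 172.8 = 451 m

451 m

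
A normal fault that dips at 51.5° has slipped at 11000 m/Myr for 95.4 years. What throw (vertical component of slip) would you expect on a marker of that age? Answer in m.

dip-slip = rate × time = 11000 m/Myr × 95.4 years = 1.049 m
throw = dip-slip × sin(dip) = 1.049 × sin(51.5°) = 0.821 m

0.821 m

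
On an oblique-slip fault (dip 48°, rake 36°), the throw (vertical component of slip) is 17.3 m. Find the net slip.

dip-slip = throw / sin(dip) = 17.3 / sin(48°) = 23.28 m
net slip = dip-slip / sin(rake) = 23.28 / sin(36°) = 39.6 m

39.6 m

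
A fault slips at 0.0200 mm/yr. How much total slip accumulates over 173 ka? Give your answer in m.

3.46 m

slip = rate × time = 0.0200 mm/yr × 173 ka = 3.46 m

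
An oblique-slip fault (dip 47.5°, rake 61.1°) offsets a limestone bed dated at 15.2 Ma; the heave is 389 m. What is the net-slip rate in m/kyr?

0.0433 m/kyr

dip-slip = heave / cos(dip) = 389 / cos(47.5°) = 575.8 m
net slip = dip-slip / sin(rake) = 575.8 / sin(61.1°) = 657.7 m
rate = 657.7 m / 15.2 Ma = 0.0000433 m/yr = 0.0433 m/kyr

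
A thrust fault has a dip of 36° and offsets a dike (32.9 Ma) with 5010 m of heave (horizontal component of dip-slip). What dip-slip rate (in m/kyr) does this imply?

dip-slip = heave / cos(dip) = 5010 m / cos(36°) = 6193 m
rate = 6193 m / 32.9 Ma = 0.000188 m/yr = 0.188 m/kyr

0.188 m/kyr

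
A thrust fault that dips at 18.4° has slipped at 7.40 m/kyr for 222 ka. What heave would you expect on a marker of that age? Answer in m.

1560 m

dip-slip = rate × time = 7.40 m/kyr × 222 ka = 1643 m
heave = dip-slip × cos(dip) = 1643 × cos(18.4°) = 1560 m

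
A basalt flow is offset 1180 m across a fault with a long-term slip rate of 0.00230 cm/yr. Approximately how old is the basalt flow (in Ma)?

51.3 Ma

age = offset / rate = 1180 m / (0.00230 cm/yr) = 5.13e+07 yr = 51.3 Ma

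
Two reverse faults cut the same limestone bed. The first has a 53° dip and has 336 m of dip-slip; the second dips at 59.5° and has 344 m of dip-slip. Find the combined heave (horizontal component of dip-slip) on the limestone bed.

heave_A = 336 × cos(53°) = 202.2 m
heave_B = 344 × cos(59.5°) = 174.6 m
total = 202.2 + 174.6 = 377 m

377 m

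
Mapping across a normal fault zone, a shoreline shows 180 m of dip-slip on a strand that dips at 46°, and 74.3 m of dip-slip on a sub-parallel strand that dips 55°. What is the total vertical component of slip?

190 m

throw_A = 180 × sin(46°) = 129.5 m
throw_B = 74.3 × sin(55°) = 60.86 m
total = 129.5 + 60.86 = 190 m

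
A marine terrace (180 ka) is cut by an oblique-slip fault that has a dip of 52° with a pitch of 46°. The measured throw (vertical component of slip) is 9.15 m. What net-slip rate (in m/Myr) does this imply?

89.7 m/Myr

dip-slip = throw / sin(dip) = 9.15 / sin(52°) = 11.61 m
net slip = dip-slip / sin(rake) = 11.61 / sin(46°) = 16.14 m
rate = 16.14 m / 180 ka = 0.0000897 m/yr = 89.7 m/Myr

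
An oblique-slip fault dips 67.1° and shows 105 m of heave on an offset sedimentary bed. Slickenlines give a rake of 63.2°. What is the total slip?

302 m

dip-slip = heave / cos(dip) = 105 / cos(67.1°) = 269.8 m
net slip = dip-slip / sin(rake) = 269.8 / sin(63.2°) = 302 m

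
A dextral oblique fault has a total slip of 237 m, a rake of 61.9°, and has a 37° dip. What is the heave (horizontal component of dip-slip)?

167 m

dip-slip = net slip × sin(rake) = 237 m × sin(61.9°) = 209.1 m
heave = dip-slip × cos(dip) = 209.1 × cos(37°) = 167 m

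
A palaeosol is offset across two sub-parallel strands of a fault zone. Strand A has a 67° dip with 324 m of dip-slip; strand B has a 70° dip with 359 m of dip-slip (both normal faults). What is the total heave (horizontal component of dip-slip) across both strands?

249 m

heave_A = 324 × cos(67°) = 126.6 m
heave_B = 359 × cos(70°) = 122.8 m
total = 126.6 + 122.8 = 249 m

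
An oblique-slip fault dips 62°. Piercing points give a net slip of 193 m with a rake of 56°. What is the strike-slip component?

108 m

strike-slip = net slip × cos(rake) = 193 m × cos(56°) = 108 m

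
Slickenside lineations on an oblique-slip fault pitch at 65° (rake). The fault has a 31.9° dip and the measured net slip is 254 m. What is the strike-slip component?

strike-slip = net slip × cos(rake) = 254 m × cos(65°) = 107 m

107 m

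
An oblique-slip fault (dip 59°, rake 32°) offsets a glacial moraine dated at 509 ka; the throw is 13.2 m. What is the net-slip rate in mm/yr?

dip-slip = throw / sin(dip) = 13.2 / sin(59°) = 15.40 m
net slip = dip-slip / sin(rake) = 15.40 / sin(32°) = 29.06 m
rate = 29.06 m / 509 ka = 0.0000571 m/yr = 0.0571 mm/yr

0.0571 mm/yr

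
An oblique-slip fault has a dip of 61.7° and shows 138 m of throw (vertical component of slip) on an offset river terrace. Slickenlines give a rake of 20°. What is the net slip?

dip-slip = throw / sin(dip) = 138 / sin(61.7°) = 156.7 m
net slip = dip-slip / sin(rake) = 156.7 / sin(20°) = 458 m

458 m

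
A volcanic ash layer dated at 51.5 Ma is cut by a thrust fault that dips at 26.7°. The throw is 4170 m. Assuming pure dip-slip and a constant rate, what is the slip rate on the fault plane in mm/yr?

0.180 mm/yr

dip-slip = throw / sin(dip) = 4170 m / sin(26.7°) = 9281 m
rate = 9281 m / 51.5 Ma = 0.000180 m/yr = 0.180 mm/yr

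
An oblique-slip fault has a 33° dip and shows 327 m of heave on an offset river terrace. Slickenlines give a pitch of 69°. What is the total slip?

dip-slip = heave / cos(dip) = 327 / cos(33°) = 389.9 m
net slip = dip-slip / sin(rake) = 389.9 / sin(69°) = 418 m

418 m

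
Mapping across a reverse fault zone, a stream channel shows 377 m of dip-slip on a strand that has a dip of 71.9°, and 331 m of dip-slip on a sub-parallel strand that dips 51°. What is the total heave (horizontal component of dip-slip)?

heave_A = 377 × cos(71.9°) = 117.1 m
heave_B = 331 × cos(51°) = 208.3 m
total = 117.1 + 208.3 = 325 m

325 m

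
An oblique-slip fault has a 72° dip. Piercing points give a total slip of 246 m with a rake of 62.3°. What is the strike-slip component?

strike-slip = net slip × cos(rake) = 246 m × cos(62.3°) = 114 m

114 m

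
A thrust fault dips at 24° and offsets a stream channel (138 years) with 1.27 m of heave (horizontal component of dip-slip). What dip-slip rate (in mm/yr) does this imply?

dip-slip = heave / cos(dip) = 1.27 m / cos(24°) = 1.390 m
rate = 1.390 m / 138 years = 0.0101 m/yr = 10.1 mm/yr

10.1 mm/yr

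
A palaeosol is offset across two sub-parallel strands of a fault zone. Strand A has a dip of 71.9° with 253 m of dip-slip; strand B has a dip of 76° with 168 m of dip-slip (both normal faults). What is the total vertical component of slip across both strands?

throw_A = 253 × sin(71.9°) = 240.5 m
throw_B = 168 × sin(76°) = 163 m
total = 240.5 + 163 = 403 m

403 m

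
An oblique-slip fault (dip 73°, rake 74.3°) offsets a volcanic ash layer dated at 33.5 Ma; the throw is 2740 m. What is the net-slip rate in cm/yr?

dip-slip = throw / sin(dip) = 2740 / sin(73°) = 2865 m
net slip = dip-slip / sin(rake) = 2865 / sin(74.3°) = 2976 m
rate = 2976 m / 33.5 Ma = 0.0000888 m/yr = 0.00888 cm/yr

0.00888 cm/yr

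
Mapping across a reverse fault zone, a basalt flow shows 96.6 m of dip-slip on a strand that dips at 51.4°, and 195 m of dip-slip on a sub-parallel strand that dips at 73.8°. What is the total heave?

heave_A = 96.6 × cos(51.4°) = 60.27 m
heave_B = 195 × cos(73.8°) = 54.40 m
total = 60.27 + 54.40 = 115 m

115 m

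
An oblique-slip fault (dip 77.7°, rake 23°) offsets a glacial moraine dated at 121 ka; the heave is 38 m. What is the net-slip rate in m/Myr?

dip-slip = heave / cos(dip) = 38 / cos(77.7°) = 178.4 m
net slip = dip-slip / sin(rake) = 178.4 / sin(23°) = 456.5 m
rate = 456.5 m / 121 ka = 0.00377 m/yr = 3770 m/Myr

3770 m/Myr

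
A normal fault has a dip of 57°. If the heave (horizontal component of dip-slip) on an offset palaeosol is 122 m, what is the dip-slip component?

dip-slip = heave / cos(dip) = 122 / cos(57°) = 224 m

224 m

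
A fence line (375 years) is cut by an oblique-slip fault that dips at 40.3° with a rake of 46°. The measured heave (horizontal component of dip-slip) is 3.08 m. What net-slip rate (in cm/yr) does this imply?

dip-slip = heave / cos(dip) = 3.08 / cos(40.3°) = 4.038 m
net slip = dip-slip / sin(rake) = 4.038 / sin(46°) = 5.614 m
rate = 5.614 m / 375 years = 0.0150 m/yr = 1.50 cm/yr

1.50 cm/yr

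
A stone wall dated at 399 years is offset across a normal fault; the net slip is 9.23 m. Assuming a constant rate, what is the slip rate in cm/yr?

rate = 9.23 m / 399 years = 0.0231 m/yr = 2.31 cm/yr

2.31 cm/yr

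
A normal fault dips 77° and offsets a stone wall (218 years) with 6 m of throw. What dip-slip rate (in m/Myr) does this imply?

dip-slip = throw / sin(dip) = 6 m / sin(77°) = 6.158 m
rate = 6.158 m / 218 years = 0.0282 m/yr = 28200 m/Myr

28200 m/Myr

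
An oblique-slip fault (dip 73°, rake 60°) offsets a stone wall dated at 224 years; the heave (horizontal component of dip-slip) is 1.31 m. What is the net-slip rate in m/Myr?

dip-slip = heave / cos(dip) = 1.31 / cos(73°) = 4.481 m
net slip = dip-slip / sin(rake) = 4.481 / sin(60°) = 5.174 m
rate = 5.174 m / 224 years = 0.0231 m/yr = 23100 m/Myr

23100 m/Myr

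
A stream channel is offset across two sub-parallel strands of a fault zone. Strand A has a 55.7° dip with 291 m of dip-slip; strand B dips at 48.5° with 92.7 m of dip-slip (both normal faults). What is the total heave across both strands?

225 m

heave_A = 291 × cos(55.7°) = 164 m
heave_B = 92.7 × cos(48.5°) = 61.42 m
total = 164 + 61.42 = 225 m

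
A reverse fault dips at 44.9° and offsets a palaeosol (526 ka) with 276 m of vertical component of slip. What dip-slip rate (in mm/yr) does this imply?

dip-slip = throw / sin(dip) = 276 m / sin(44.9°) = 391 m
rate = 391 m / 526 ka = 0.000743 m/yr = 0.743 mm/yr

0.743 mm/yr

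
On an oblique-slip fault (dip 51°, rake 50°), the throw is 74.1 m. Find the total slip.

dip-slip = throw / sin(dip) = 74.1 / sin(51°) = 95.35 m
net slip = dip-slip / sin(rake) = 95.35 / sin(50°) = 124 m

124 m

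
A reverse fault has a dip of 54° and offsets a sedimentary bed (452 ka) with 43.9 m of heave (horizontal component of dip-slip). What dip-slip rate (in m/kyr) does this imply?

dip-slip = heave / cos(dip) = 43.9 m / cos(54°) = 74.69 m
rate = 74.69 m / 452 ka = 0.000165 m/yr = 0.165 m/kyr

0.165 m/kyr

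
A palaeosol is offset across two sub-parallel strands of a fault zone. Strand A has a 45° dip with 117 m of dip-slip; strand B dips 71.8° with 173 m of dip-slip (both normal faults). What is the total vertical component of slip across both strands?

247 m

throw_A = 117 × sin(45°) = 82.73 m
throw_B = 173 × sin(71.8°) = 164.3 m
total = 82.73 + 164.3 = 247 m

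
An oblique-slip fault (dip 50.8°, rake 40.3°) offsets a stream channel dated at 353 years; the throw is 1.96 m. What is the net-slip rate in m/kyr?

11.1 m/kyr

dip-slip = throw / sin(dip) = 1.96 / sin(50.8°) = 2.529 m
net slip = dip-slip / sin(rake) = 2.529 / sin(40.3°) = 3.910 m
rate = 3.910 m / 353 years = 0.0111 m/yr = 11.1 m/kyr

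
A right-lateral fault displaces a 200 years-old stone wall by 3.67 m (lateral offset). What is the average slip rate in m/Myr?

rate = 3.67 m / 200 years = 0.0183 m/yr = 18400 m/Myr

18400 m/Myr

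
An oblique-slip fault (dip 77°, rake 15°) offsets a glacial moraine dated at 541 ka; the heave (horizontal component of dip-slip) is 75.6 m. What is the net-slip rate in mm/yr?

dip-slip = heave / cos(dip) = 75.6 / cos(77°) = 336.1 m
net slip = dip-slip / sin(rake) = 336.1 / sin(15°) = 1298 m
rate = 1298 m / 541 ka = 0.00240 m/yr = 2.40 mm/yr

2.40 mm/yr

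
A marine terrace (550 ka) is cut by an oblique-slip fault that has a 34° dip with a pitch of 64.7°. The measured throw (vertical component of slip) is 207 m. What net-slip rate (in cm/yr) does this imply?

dip-slip = throw / sin(dip) = 207 / sin(34°) = 370.2 m
net slip = dip-slip / sin(rake) = 370.2 / sin(64.7°) = 409.4 m
rate = 409.4 m / 550 ka = 0.000744 m/yr = 0.0744 cm/yr

0.0744 cm/yr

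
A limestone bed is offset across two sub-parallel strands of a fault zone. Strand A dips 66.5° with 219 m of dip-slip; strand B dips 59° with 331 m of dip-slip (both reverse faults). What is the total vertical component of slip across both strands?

485 m

throw_A = 219 × sin(66.5°) = 200.8 m
throw_B = 331 × sin(59°) = 283.7 m
total = 200.8 + 283.7 = 485 m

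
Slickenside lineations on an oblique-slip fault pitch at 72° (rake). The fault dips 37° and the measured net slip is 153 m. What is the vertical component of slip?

87.6 m

dip-slip = net slip × sin(rake) = 153 m × sin(72°) = 145.5 m
throw = dip-slip × sin(dip) = 145.5 × sin(37°) = 87.6 m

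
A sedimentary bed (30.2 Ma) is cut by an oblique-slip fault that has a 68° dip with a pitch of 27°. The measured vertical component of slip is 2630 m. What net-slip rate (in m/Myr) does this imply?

207 m/Myr

dip-slip = throw / sin(dip) = 2630 / sin(68°) = 2837 m
net slip = dip-slip / sin(rake) = 2837 / sin(27°) = 6248 m
rate = 6248 m / 30.2 Ma = 0.000207 m/yr = 207 m/Myr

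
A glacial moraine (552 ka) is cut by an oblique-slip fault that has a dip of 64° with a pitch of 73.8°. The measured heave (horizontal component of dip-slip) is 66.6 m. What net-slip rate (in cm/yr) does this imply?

0.0287 cm/yr

dip-slip = heave / cos(dip) = 66.6 / cos(64°) = 151.9 m
net slip = dip-slip / sin(rake) = 151.9 / sin(73.8°) = 158.2 m
rate = 158.2 m / 552 ka = 0.000287 m/yr = 0.0287 cm/yr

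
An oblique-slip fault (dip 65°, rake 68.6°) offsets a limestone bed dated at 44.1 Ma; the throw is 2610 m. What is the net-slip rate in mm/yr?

dip-slip = throw / sin(dip) = 2610 / sin(65°) = 2880 m
net slip = dip-slip / sin(rake) = 2880 / sin(68.6°) = 3093 m
rate = 3093 m / 44.1 Ma = 0.0000701 m/yr = 0.0701 mm/yr

0.0701 mm/yr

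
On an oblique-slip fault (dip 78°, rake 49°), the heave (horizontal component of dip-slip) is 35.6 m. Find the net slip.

227 m

dip-slip = heave / cos(dip) = 35.6 / cos(78°) = 171.2 m
net slip = dip-slip / sin(rake) = 171.2 / sin(49°) = 227 m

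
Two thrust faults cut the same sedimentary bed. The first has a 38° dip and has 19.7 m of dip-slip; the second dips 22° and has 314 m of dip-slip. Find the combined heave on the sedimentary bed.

heave_A = 19.7 × cos(38°) = 15.52 m
heave_B = 314 × cos(22°) = 291.1 m
total = 15.52 + 291.1 = 307 m

307 m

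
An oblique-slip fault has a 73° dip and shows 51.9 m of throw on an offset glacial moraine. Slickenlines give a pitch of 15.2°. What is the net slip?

dip-slip = throw / sin(dip) = 51.9 / sin(73°) = 54.27 m
net slip = dip-slip / sin(rake) = 54.27 / sin(15.2°) = 207 m

207 m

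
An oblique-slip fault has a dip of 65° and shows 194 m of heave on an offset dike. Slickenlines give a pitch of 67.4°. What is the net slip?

dip-slip = heave / cos(dip) = 194 / cos(65°) = 459 m
net slip = dip-slip / sin(rake) = 459 / sin(67.4°) = 497 m

497 m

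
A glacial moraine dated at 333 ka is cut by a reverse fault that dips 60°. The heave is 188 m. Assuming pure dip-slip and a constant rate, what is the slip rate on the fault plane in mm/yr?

dip-slip = heave / cos(dip) = 188 m / cos(60°) = 376 m
rate = 376 m / 333 ka = 0.00113 m/yr = 1.13 mm/yr

1.13 mm/yr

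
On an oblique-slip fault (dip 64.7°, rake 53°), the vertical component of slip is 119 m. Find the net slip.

165 m

dip-slip = throw / sin(dip) = 119 / sin(64.7°) = 131.6 m
net slip = dip-slip / sin(rake) = 131.6 / sin(53°) = 165 m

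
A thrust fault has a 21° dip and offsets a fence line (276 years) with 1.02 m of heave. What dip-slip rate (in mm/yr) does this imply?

dip-slip = heave / cos(dip) = 1.02 m / cos(21°) = 1.093 m
rate = 1.093 m / 276 years = 0.00396 m/yr = 3.96 mm/yr

3.96 mm/yr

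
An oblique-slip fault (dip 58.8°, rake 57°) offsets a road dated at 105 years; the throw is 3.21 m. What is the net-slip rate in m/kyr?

dip-slip = throw / sin(dip) = 3.21 / sin(58.8°) = 3.753 m
net slip = dip-slip / sin(rake) = 3.753 / sin(57°) = 4.475 m
rate = 4.475 m / 105 years = 0.0426 m/yr = 42.6 m/kyr

42.6 m/kyr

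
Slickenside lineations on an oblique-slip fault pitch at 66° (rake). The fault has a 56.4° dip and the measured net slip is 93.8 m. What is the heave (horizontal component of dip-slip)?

47.4 m

dip-slip = net slip × sin(rake) = 93.8 m × sin(66°) = 85.69 m
heave = dip-slip × cos(dip) = 85.69 × cos(56.4°) = 47.4 m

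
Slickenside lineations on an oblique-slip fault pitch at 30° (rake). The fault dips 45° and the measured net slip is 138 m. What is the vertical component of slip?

dip-slip = net slip × sin(rake) = 138 m × sin(30°) = 69 m
throw = dip-slip × sin(dip) = 69 × sin(45°) = 48.8 m

48.8 m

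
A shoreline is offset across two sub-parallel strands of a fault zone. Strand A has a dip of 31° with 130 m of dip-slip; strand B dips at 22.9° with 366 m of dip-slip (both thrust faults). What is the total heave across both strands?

449 m

heave_A = 130 × cos(31°) = 111.4 m
heave_B = 366 × cos(22.9°) = 337.2 m
total = 111.4 + 337.2 = 449 m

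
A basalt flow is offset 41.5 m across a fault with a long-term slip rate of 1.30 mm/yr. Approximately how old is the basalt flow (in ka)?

age = offset / rate = 41.5 m / (1.30 mm/yr) = 31900 yr = 31.9 ka

31.9 ka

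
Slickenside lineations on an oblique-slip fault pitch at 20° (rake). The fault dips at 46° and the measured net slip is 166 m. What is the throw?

dip-slip = net slip × sin(rake) = 166 m × sin(20°) = 56.78 m
throw = dip-slip × sin(dip) = 56.78 × sin(46°) = 40.8 m

40.8 m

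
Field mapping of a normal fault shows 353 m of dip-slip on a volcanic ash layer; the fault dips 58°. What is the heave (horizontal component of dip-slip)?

heave = dip-slip × cos(dip) = 353 m × cos(58°) = 187 m

187 m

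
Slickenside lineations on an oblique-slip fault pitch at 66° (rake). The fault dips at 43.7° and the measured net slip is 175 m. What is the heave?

116 m

dip-slip = net slip × sin(rake) = 175 m × sin(66°) = 159.9 m
heave = dip-slip × cos(dip) = 159.9 × cos(43.7°) = 116 m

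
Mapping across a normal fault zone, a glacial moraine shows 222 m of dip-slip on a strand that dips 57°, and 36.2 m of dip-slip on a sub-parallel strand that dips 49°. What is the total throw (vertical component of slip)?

214 m

throw_A = 222 × sin(57°) = 186.2 m
throw_B = 36.2 × sin(49°) = 27.32 m
total = 186.2 + 27.32 = 214 m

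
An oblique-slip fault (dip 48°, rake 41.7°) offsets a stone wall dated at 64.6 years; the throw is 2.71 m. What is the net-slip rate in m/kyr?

dip-slip = throw / sin(dip) = 2.71 / sin(48°) = 3.647 m
net slip = dip-slip / sin(rake) = 3.647 / sin(41.7°) = 5.482 m
rate = 5.482 m / 64.6 years = 0.0849 m/yr = 84.9 m/kyr

84.9 m/kyr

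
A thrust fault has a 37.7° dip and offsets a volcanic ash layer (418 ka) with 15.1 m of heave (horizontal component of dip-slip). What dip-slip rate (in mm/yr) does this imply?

0.0457 mm/yr

dip-slip = heave / cos(dip) = 15.1 m / cos(37.7°) = 19.08 m
rate = 19.08 m / 418 ka = 0.0000457 m/yr = 0.0457 mm/yr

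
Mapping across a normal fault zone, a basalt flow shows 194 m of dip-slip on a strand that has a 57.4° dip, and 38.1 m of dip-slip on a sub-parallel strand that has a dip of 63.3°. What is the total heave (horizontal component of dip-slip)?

heave_A = 194 × cos(57.4°) = 104.5 m
heave_B = 38.1 × cos(63.3°) = 17.12 m
total = 104.5 + 17.12 = 122 m

122 m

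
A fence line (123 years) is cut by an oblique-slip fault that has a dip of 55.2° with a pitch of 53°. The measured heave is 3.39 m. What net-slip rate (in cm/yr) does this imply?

6.05 cm/yr

dip-slip = heave / cos(dip) = 3.39 / cos(55.2°) = 5.940 m
net slip = dip-slip / sin(rake) = 5.940 / sin(53°) = 7.438 m
rate = 7.438 m / 123 years = 0.0605 m/yr = 6.05 cm/yr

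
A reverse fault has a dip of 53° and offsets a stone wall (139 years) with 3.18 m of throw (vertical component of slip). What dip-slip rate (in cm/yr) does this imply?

dip-slip = throw / sin(dip) = 3.18 m / sin(53°) = 3.982 m
rate = 3.982 m / 139 years = 0.0286 m/yr = 2.86 cm/yr

2.86 cm/yr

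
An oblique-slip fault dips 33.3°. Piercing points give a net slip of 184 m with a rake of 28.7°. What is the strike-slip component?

161 m

strike-slip = net slip × cos(rake) = 184 m × cos(28.7°) = 161 m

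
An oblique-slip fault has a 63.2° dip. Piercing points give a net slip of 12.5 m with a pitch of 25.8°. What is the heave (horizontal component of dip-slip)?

dip-slip = net slip × sin(rake) = 12.5 m × sin(25.8°) = 5.440 m
heave = dip-slip × cos(dip) = 5.440 × cos(63.2°) = 2.45 m

2.45 m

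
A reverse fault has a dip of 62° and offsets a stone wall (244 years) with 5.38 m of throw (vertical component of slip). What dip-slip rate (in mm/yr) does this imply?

25 mm/yr

dip-slip = throw / sin(dip) = 5.38 m / sin(62°) = 6.093 m
rate = 6.093 m / 244 years = 0.0250 m/yr = 25 mm/yr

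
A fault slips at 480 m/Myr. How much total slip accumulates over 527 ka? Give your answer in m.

253 m

slip = rate × time = 480 m/Myr × 527 ka = 253 m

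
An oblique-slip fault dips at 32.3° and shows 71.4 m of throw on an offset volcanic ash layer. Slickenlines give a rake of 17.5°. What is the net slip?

444 m

dip-slip = throw / sin(dip) = 71.4 / sin(32.3°) = 133.6 m
net slip = dip-slip / sin(rake) = 133.6 / sin(17.5°) = 444 m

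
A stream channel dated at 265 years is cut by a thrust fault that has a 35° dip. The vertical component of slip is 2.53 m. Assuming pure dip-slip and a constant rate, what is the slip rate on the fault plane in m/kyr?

dip-slip = throw / sin(dip) = 2.53 m / sin(35°) = 4.411 m
rate = 4.411 m / 265 years = 0.0166 m/yr = 16.6 m/kyr

16.6 m/kyr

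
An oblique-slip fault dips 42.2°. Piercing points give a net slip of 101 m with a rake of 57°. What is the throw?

dip-slip = net slip × sin(rake) = 101 m × sin(57°) = 84.71 m
throw = dip-slip × sin(dip) = 84.71 × sin(42.2°) = 56.9 m

56.9 m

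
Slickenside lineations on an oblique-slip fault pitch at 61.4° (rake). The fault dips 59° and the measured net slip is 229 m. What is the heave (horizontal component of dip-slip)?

dip-slip = net slip × sin(rake) = 229 m × sin(61.4°) = 201.1 m
heave = dip-slip × cos(dip) = 201.1 × cos(59°) = 104 m

104 m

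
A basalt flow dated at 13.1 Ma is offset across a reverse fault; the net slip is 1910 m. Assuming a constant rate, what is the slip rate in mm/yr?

0.146 mm/yr

rate = 1910 m / 13.1 Ma = 0.000146 m/yr = 0.146 mm/yr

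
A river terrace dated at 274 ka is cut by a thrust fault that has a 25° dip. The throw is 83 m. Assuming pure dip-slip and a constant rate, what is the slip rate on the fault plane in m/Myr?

717 m/Myr

dip-slip = throw / sin(dip) = 83 m / sin(25°) = 196.4 m
rate = 196.4 m / 274 ka = 0.000717 m/yr = 717 m/Myr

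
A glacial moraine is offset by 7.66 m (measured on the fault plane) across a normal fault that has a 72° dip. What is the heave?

2.37 m

heave = dip-slip × cos(dip) = 7.66 m × cos(72°) = 2.37 m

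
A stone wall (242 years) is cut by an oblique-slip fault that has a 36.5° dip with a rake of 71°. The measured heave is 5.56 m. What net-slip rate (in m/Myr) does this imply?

dip-slip = heave / cos(dip) = 5.56 / cos(36.5°) = 6.917 m
net slip = dip-slip / sin(rake) = 6.917 / sin(71°) = 7.315 m
rate = 7.315 m / 242 years = 0.0302 m/yr = 30200 m/Myr

30200 m/Myr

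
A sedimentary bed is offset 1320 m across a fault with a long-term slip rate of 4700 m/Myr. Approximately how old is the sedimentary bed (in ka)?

281 ka

age = offset / rate = 1320 m / (4700 m/Myr) = 281000 yr = 281 ka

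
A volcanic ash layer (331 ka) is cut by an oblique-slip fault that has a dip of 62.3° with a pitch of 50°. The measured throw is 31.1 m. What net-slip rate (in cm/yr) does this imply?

dip-slip = throw / sin(dip) = 31.1 / sin(62.3°) = 35.13 m
net slip = dip-slip / sin(rake) = 35.13 / sin(50°) = 45.85 m
rate = 45.85 m / 331 ka = 0.000139 m/yr = 0.0139 cm/yr

0.0139 cm/yr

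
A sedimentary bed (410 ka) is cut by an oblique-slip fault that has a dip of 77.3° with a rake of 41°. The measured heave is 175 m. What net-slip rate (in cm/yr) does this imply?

dip-slip = heave / cos(dip) = 175 / cos(77.3°) = 796 m
net slip = dip-slip / sin(rake) = 796 / sin(41°) = 1213 m
rate = 1213 m / 410 ka = 0.00296 m/yr = 0.296 cm/yr

0.296 cm/yr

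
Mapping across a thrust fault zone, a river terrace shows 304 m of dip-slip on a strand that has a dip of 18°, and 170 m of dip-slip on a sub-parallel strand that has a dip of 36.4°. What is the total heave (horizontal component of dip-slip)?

heave_A = 304 × cos(18°) = 289.1 m
heave_B = 170 × cos(36.4°) = 136.8 m
total = 289.1 + 136.8 = 426 m

426 m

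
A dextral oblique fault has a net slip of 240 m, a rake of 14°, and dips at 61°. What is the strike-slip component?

233 m

strike-slip = net slip × cos(rake) = 240 m × cos(14°) = 233 m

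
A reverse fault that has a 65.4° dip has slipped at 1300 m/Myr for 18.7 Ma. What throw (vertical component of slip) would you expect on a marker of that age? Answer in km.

22.1 km

dip-slip = rate × time = 1300 m/Myr × 18.7 Ma = 24310 m
throw = dip-slip × sin(dip) = 24310 × sin(65.4°) = 22100 m = 22.1 km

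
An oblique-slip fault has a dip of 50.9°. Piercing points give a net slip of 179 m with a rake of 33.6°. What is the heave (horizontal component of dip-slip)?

dip-slip = net slip × sin(rake) = 179 m × sin(33.6°) = 99.06 m
heave = dip-slip × cos(dip) = 99.06 × cos(50.9°) = 62.5 m

62.5 m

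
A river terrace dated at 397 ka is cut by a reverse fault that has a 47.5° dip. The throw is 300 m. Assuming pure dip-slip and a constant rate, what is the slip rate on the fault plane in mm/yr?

1.02 mm/yr

dip-slip = throw / sin(dip) = 300 m / sin(47.5°) = 406.9 m
rate = 406.9 m / 397 ka = 0.00102 m/yr = 1.02 mm/yr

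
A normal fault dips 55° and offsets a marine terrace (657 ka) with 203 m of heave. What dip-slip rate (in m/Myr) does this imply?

539 m/Myr

dip-slip = heave / cos(dip) = 203 m / cos(55°) = 353.9 m
rate = 353.9 m / 657 ka = 0.000539 m/yr = 539 m/Myr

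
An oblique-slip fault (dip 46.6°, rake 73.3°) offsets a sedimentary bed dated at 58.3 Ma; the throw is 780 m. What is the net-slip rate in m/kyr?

dip-slip = throw / sin(dip) = 780 / sin(46.6°) = 1074 m
net slip = dip-slip / sin(rake) = 1074 / sin(73.3°) = 1121 m
rate = 1121 m / 58.3 Ma = 0.0000192 m/yr = 0.0192 m/kyr

0.0192 m/kyr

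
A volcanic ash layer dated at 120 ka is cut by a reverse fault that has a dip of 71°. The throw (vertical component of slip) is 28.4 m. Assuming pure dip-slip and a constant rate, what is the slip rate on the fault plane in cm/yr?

dip-slip = throw / sin(dip) = 28.4 m / sin(71°) = 30.04 m
rate = 30.04 m / 120 ka = 0.000250 m/yr = 0.0250 cm/yr

0.0250 cm/yr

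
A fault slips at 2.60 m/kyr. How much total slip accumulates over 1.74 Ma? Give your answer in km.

4.52 km

slip = rate × time = 2.60 m/kyr × 1.74 Ma = 4520 m = 4.52 km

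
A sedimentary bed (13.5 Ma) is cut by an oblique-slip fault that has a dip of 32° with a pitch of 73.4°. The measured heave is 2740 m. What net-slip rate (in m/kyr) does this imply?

0.250 m/kyr

dip-slip = heave / cos(dip) = 2740 / cos(32°) = 3231 m
net slip = dip-slip / sin(rake) = 3231 / sin(73.4°) = 3371 m
rate = 3371 m / 13.5 Ma = 0.000250 m/yr = 0.250 m/kyr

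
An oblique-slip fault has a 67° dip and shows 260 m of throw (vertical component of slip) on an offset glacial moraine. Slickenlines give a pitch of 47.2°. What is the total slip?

385 m

dip-slip = throw / sin(dip) = 260 / sin(67°) = 282.5 m
net slip = dip-slip / sin(rake) = 282.5 / sin(47.2°) = 385 m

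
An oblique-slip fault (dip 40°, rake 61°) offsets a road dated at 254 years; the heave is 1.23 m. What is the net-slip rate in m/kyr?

7.23 m/kyr

dip-slip = heave / cos(dip) = 1.23 / cos(40°) = 1.606 m
net slip = dip-slip / sin(rake) = 1.606 / sin(61°) = 1.836 m
rate = 1.836 m / 254 years = 0.00723 m/yr = 7.23 m/kyr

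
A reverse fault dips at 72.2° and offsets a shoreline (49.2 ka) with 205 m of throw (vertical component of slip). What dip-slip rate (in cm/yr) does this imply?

dip-slip = throw / sin(dip) = 205 m / sin(72.2°) = 215.3 m
rate = 215.3 m / 49.2 ka = 0.00438 m/yr = 0.438 cm/yr

0.438 cm/yr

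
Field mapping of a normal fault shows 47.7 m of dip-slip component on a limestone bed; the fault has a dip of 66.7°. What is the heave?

18.9 m

heave = dip-slip × cos(dip) = 47.7 m × cos(66.7°) = 18.9 m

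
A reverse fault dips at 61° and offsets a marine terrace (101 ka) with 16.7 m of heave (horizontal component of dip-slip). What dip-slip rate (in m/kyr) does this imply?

0.341 m/kyr

dip-slip = heave / cos(dip) = 16.7 m / cos(61°) = 34.45 m
rate = 34.45 m / 101 ka = 0.000341 m/yr = 0.341 m/kyr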